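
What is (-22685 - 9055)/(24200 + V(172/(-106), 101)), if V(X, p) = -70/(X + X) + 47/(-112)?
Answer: -152859840/116649059 ≈ -1.3104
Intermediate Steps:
V(X, p) = -47/112 - 35/X (V(X, p) = -70*1/(2*X) + 47*(-1/112) = -35/X - 47/112 = -47/112 - 35/X)
(-22685 - 9055)/(24200 + V(172/(-106), 101)) = (-22685 - 9055)/(24200 + (-47/112 - 35/(172/(-106)))) = -31740/(24200 + (-47/112 - 35/(172*(-1/106)))) = -31740/(24200 + (-47/112 - 35/(-86/53))) = -31740/(24200 + (-47/112 - 35*(-53/86))) = -31740/(24200 + (-47/112 + 1855/86)) = -31740/(24200 + 101859/4816) = -31740/116649059/4816 = -31740*4816/116649059 = -152859840/116649059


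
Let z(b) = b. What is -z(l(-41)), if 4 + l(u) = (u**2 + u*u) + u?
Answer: -3317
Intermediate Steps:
l(u) = -4 + u + 2*u**2 (l(u) = -4 + ((u**2 + u*u) + u) = -4 + ((u**2 + u**2) + u) = -4 + (2*u**2 + u) = -4 + (u + 2*u**2) = -4 + u + 2*u**2)
-z(l(-41)) = -(-4 - 41 + 2*(-41)**2) = -(-4 - 41 + 2*1681) = -(-4 - 41 + 3362) = -1*3317 = -3317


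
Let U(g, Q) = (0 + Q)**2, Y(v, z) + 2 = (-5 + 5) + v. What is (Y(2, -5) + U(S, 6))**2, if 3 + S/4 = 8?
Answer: 1296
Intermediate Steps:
S = 20 (S = -12 + 4*8 = -12 + 32 = 20)
Y(v, z) = -2 + v (Y(v, z) = -2 + ((-5 + 5) + v) = -2 + (0 + v) = -2 + v)
U(g, Q) = Q**2
(Y(2, -5) + U(S, 6))**2 = ((-2 + 2) + 6**2)**2 = (0 + 36)**2 = 36**2 = 1296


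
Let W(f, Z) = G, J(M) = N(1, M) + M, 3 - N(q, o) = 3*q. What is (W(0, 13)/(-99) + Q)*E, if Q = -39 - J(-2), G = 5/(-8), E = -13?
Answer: 380887/792 ≈ 480.92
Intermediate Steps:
N(q, o) = 3 - 3*q
J(M) = M (J(M) = (3 - 3*1) + M = (3 - 3) + M = 0 + M = M)
G = -5/8 (G = 5*(-⅛) = -5/8 ≈ -0.62500)
W(f, Z) = -5/8
Q = -37 (Q = -39 - 1*(-2) = -39 + 2 = -37)
(W(0, 13)/(-99) + Q)*E = (-5/8/(-99) - 37)*(-13) = (-5/8*(-1/99) - 37)*(-13) = (5/792 - 37)*(-13) = -29299/792*(-13) = 380887/792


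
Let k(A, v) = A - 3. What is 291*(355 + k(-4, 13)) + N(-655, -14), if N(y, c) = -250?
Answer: 101018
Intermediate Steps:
k(A, v) = -3 + A
291*(355 + k(-4, 13)) + N(-655, -14) = 291*(355 + (-3 - 4)) - 250 = 291*(355 - 7) - 250 = 291*348 - 250 = 101268 - 250 = 101018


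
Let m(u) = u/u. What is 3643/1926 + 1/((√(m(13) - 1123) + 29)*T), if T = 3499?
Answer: 25022136145/13228802262 - I*√1122/6868537 ≈ 1.8915 - 4.8768e-6*I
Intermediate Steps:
m(u) = 1
3643/1926 + 1/((√(m(13) - 1123) + 29)*T) = 3643/1926 + 1/((√(1 - 1123) + 29)*3499) = 3643*(1/1926) + (1/3499)/(√(-1122) + 29) = 3643/1926 + (1/3499)/(I*√1122 + 29) = 3643/1926 + (1/3499)/(29 + I*√1122) = 3643/1926 + 1/(3499*(29 + I*√1122))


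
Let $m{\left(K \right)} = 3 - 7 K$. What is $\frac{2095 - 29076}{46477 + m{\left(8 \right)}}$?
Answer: $- \frac{26981}{46424} \approx -0.58119$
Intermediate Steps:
$\frac{2095 - 29076}{46477 + m{\left(8 \right)}} = \frac{2095 - 29076}{46477 + \left(3 - 56\right)} = - \frac{26981}{46477 + \left(3 - 56\right)} = - \frac{26981}{46477 - 53} = - \frac{26981}{46424}$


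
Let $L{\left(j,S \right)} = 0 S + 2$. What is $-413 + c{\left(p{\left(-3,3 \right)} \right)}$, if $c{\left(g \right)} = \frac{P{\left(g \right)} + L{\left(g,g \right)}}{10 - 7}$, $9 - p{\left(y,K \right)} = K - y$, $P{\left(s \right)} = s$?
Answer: $- \frac{1234}{3} \approx -411.33$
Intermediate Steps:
$L{\left(j,S \right)} = 2$ ($L{\left(j,S \right)} = 0 + 2 = 2$)
$p{\left(y,K \right)} = 9 + y - K$ ($p{\left(y,K \right)} = 9 - \left(K - y\right) = 9 + y - K$)
$c{\left(g \right)} = \frac{2}{3} + \frac{g}{3}$ ($c{\left(g \right)} = \frac{g + 2}{10 - 7} = \frac{2 + g}{3} = \left(2 + g\right) \frac{1}{3} = \frac{2}{3} + \frac{g}{3}$)
$-413 + c{\left(p{\left(-3,3 \right)} \right)} = -413 + \left(\frac{2}{3} + \frac{9 - 3 - 3}{3}\right) = -413 + \left(\frac{2}{3} + \frac{1}{3} \cdot 3\right) = -413 + \left(\frac{2}{3} + 1\right) = -413 + \frac{5}{3} = - \frac{1234}{3}$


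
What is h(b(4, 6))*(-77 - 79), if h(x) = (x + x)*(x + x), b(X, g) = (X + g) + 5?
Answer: -140400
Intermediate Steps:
b(X, g) = 5 + X + g
h(x) = 4*x**2 (h(x) = (2*x)*(2*x) = 4*x**2)
h(b(4, 6))*(-77 - 79) = (4*(5 + 4 + 6)**2)*(-77 - 79) = (4*15**2)*(-156) = (4*225)*(-156) = 900*(-156) = -140400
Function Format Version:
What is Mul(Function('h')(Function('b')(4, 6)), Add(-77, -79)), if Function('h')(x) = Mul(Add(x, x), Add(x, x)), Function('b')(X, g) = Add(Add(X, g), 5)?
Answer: -140400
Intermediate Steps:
Function('b')(X, g) = Add(5, X, g)
Function('h')(x) = Mul(4, Pow(x, 2)) (Function('h')(x) = Mul(Mul(2, x), Mul(2, x)) = Mul(4, Pow(x, 2)))
Mul(Function('h')(Function('b')(4, 6)), Add(-77, -79)) = Mul(Mul(4, Pow(Add(5, 4, 6), 2)), Add(-77, -79)) = Mul(Mul(4, Pow(15, 2)), -156) = Mul(Mul(4, 225), -156) = Mul(900, -156) = -140400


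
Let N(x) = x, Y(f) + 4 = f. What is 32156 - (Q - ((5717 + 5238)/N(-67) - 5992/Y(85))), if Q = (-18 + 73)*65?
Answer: 153820268/5427 ≈ 28344.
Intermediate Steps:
Y(f) = -4 + f
Q = 3575 (Q = 55*65 = 3575)
32156 - (Q - ((5717 + 5238)/N(-67) - 5992/Y(85))) = 32156 - (3575 - ((5717 + 5238)/(-67) - 5992/(-4 + 85))) = 32156 - (3575 - (10955*(-1/67) - 5992/81)) = 32156 - (3575 - (-10955/67 - 5992*1/81)) = 32156 - (3575 - (-10955/67 - 5992/81)) = 32156 - (3575 - 1*(-1288819/5427)) = 32156 - (3575 + 1288819/5427) = 32156 - 1*20690344/5427 = 32156 - 20690344/5427 = 153820268/5427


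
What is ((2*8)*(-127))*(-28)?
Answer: 56896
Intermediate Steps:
((2*8)*(-127))*(-28) = (16*(-127))*(-28) = -2032*(-28) = 56896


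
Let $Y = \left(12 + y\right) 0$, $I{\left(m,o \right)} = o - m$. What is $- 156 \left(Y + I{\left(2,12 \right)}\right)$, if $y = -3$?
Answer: $-1560$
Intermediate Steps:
$Y = 0$ ($Y = \left(12 - 3\right) 0 = 9 \cdot 0 = 0$)
$- 156 \left(Y + I{\left(2,12 \right)}\right) = - 156 \left(0 + \left(12 - 2\right)\right) = - 156 \left(0 + 10\right) = \left(-156\right) 10 = -1560$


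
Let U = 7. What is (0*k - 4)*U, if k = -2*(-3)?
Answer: -28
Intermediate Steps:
k = 6
(0*k - 4)*U = (0*6 - 4)*7 = (0 - 4)*7 = -4*7 = -28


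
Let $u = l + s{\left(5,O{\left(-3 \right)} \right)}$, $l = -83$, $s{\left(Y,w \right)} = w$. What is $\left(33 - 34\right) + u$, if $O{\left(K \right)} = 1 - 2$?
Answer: $-85$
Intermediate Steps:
$O{\left(K \right)} = -1$
$u = -84$ ($u = -83 - 1 = -84$)
$\left(33 - 34\right) + u = \left(33 - 34\right) - 84 = -1 - 84 = -85$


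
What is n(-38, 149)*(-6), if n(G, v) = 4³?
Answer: -384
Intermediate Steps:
n(G, v) = 64
n(-38, 149)*(-6) = 64*(-6) = -384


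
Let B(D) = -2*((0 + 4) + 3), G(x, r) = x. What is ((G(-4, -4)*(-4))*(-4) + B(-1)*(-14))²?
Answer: 17424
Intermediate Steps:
B(D) = -14 (B(D) = -2*(4 + 3) = -2*7 = -14)
((G(-4, -4)*(-4))*(-4) + B(-1)*(-14))² = (-4*(-4)*(-4) - 14*(-14))² = (16*(-4) + 196)² = (-64 + 196)² = 132² = 17424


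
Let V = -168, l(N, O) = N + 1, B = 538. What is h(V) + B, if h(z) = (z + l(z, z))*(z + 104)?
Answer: 21978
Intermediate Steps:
l(N, O) = 1 + N
h(z) = (1 + 2*z)*(104 + z) (h(z) = (z + (1 + z))*(z + 104) = (1 + 2*z)*(104 + z))
h(V) + B = (104 + 2*(-168)**2 + 209*(-168)) + 538 = (104 + 2*28224 - 35112) + 538 = (104 + 56448 - 35112) + 538 = 21440 + 538 = 21978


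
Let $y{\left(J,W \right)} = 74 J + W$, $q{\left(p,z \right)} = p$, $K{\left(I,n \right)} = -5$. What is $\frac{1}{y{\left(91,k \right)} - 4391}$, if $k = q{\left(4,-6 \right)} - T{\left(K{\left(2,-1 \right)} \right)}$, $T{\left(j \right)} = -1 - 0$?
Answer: $\frac{1}{2348} \approx 0.00042589$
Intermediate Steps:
$T{\left(j \right)} = -1$ ($T{\left(j \right)} = -1 + 0 = -1$)
$k = 5$ ($k = 4 - -1 = 4 + 1 = 5$)
$y{\left(J,W \right)} = W + 74 J$
$\frac{1}{y{\left(91,k \right)} - 4391} = \frac{1}{\left(5 + 74 \cdot 91\right) - 4391} = \frac{1}{\left(5 + 6734\right) - 4391} = \frac{1}{6739 - 4391} = \frac{1}{2348}$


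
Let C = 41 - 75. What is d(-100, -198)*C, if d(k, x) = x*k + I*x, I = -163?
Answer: -1770516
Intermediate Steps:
C = -34
d(k, x) = -163*x + k*x (d(k, x) = x*k - 163*x = k*x - 163*x = -163*x + k*x)
d(-100, -198)*C = -198*(-163 - 100)*(-34) = -198*(-263)*(-34) = 52074*(-34) = -1770516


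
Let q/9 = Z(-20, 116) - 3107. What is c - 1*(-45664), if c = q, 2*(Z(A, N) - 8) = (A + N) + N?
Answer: 18727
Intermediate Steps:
Z(A, N) = 8 + N + A/2 (Z(A, N) = 8 + ((A + N) + N)/2 = 8 + (A + 2*N)/2 = 8 + (N + A/2) = 8 + N + A/2)
q = -26937 (q = 9*((8 + 116 + (½)*(-20)) - 3107) = 9*((8 + 116 - 10) - 3107) = 9*(114 - 3107) = 9*(-2993) = -26937)
c = -26937
c - 1*(-45664) = -26937 - 1*(-45664) = -26937 + 45664 = 18727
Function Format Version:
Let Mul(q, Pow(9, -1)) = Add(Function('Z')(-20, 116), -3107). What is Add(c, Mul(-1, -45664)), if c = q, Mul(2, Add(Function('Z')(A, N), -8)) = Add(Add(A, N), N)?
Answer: 18727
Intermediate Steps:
Function('Z')(A, N) = Add(8, N, Mul(Rational(1, 2), A)) (Function('Z')(A, N) = Add(8, Mul(Rational(1, 2), Add(Add(A, N), N))) = Add(8, Mul(Rational(1, 2), Add(A, Mul(2, N)))) = Add(8, Add(N, Mul(Rational(1, 2), A))) = Add(8, N, Mul(Rational(1, 2), A)))
q = -26937 (q = Mul(9, Add(Add(8, 116, Mul(Rational(1, 2), -20)), -3107)) = Mul(9, Add(Add(8, 116, -10), -3107)) = Mul(9, Add(114, -3107)) = Mul(9, -2993) = -26937)
c = -26937
Add(c, Mul(-1, -45664)) = Add(-26937, Mul(-1, -45664)) = Add(-26937, 45664) = 18727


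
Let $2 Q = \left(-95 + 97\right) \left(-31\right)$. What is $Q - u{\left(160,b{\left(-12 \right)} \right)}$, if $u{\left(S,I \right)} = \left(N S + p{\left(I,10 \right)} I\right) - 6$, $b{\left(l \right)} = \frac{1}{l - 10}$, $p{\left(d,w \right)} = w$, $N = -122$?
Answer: $\frac{214450}{11} \approx 19495.0$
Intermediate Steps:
$b{\left(l \right)} = \frac{1}{-10 + l}$
$u{\left(S,I \right)} = -6 - 122 S + 10 I$ ($u{\left(S,I \right)} = \left(- 122 S + 10 I\right) - 6 = -6 - 122 S + 10 I$)
$Q = -31$ ($Q = \frac{\left(-95 + 97\right) \left(-31\right)}{2} = \frac{2 \left(-31\right)}{2} = \frac{1}{2} \left(-62\right) = -31$)
$Q - u{\left(160,b{\left(-12 \right)} \right)} = -31 - \left(-6 - 19520 + \frac{10}{-10 - 12}\right) = -31 - \left(-6 - 19520 + \frac{10}{-22}\right) = -31 - \left(-6 - 19520 + 10 \left(- \frac{1}{22}\right)\right) = -31 - \left(-6 - 19520 - \frac{5}{11}\right) = -31 - - \frac{214791}{11} = -31 + \frac{214791}{11} = \frac{214450}{11}$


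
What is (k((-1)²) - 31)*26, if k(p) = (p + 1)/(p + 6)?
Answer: -5590/7 ≈ -798.57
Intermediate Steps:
k(p) = (1 + p)/(6 + p)
(k((-1)²) - 31)*26 = ((1 + (-1)²)/(6 + (-1)²) - 31)*26 = ((1 + 1)/(6 + 1) - 31)*26 = (2/7 - 31)*26 = -215/7*26 = -5590/7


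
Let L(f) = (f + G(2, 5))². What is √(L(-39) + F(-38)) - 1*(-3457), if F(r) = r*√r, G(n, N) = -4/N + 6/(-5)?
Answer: 3457 + √(1681 - 38*I*√38) ≈ 3498.1 - 2.8498*I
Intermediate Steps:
G(n, N) = -6/5 - 4/N (G(n, N) = -4/N + 6*(-⅕) = -4/N - 6/5 = -6/5 - 4/N)
F(r) = r^(3/2)
L(f) = (-2 + f)² (L(f) = (f + (-6/5 - 4/5))² = (f + (-6/5 - 4*⅕))² = (f + (-6/5 - ⅘))² = (f - 2)² = (-2 + f)²)
√(L(-39) + F(-38)) - 1*(-3457) = √((2 - 1*(-39))² + (-38)^(3/2)) - 1*(-3457) = √((2 + 39)² - 38*I*√38) + 3457 = √(41² - 38*I*√38) + 3457 = √(1681 - 38*I*√38) + 3457 = 3457 + √(1681 - 38*I*√38)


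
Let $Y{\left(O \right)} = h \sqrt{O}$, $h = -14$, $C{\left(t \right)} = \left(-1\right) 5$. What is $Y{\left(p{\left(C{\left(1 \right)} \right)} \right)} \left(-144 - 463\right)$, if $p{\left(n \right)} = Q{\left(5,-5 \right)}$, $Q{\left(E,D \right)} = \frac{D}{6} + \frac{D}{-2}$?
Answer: $\frac{8498 \sqrt{15}}{3} \approx 10971.0$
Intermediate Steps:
$C{\left(t \right)} = -5$
$Q{\left(E,D \right)} = - \frac{D}{3}$ ($Q{\left(E,D \right)} = D \frac{1}{6} + D \left(- \frac{1}{2}\right) = \frac{D}{6} - \frac{D}{2} = - \frac{D}{3}$)
$p{\left(n \right)} = \frac{5}{3}$ ($p{\left(n \right)} = \left(- \frac{1}{3}\right) \left(-5\right) = \frac{5}{3}$)
$Y{\left(O \right)} = - 14 \sqrt{O}$
$Y{\left(p{\left(C{\left(1 \right)} \right)} \right)} \left(-144 - 463\right) = - 14 \sqrt{\frac{5}{3}} \left(-144 - 463\right) = - 14 \frac{\sqrt{15}}{3} \left(-607\right) = - \frac{14 \sqrt{15}}{3} \left(-607\right) = \frac{8498 \sqrt{15}}{3}$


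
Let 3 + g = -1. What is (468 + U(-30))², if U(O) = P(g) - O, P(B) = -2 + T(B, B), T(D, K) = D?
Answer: 242064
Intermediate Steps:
g = -4 (g = -3 - 1 = -4)
P(B) = -2 + B
U(O) = -6 - O (U(O) = (-2 - 4) - O = -6 - O)
(468 + U(-30))² = (468 + (-6 - 1*(-30)))² = (468 + (-6 + 30))² = (468 + 24)² = 492² = 242064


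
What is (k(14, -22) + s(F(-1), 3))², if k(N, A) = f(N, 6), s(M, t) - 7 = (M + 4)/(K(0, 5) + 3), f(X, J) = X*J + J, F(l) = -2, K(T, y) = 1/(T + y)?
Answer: 609961/64 ≈ 9530.6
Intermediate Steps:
f(X, J) = J + J*X (f(X, J) = J*X + J = J + J*X)
s(M, t) = 33/4 + 5*M/16 (s(M, t) = 7 + (M + 4)/(1/(0 + 5) + 3) = 7 + (4 + M)/(1/5 + 3) = 7 + (4 + M)/(⅕ + 3) = 7 + (4 + M)/(16/5) = 7 + (4 + M)*(5/16) = 7 + (5/4 + 5*M/16) = 33/4 + 5*M/16)
k(N, A) = 6 + 6*N (k(N, A) = 6*(1 + N) = 6 + 6*N)
(k(14, -22) + s(F(-1), 3))² = ((6 + 6*14) + (33/4 + (5/16)*(-2)))² = ((6 + 84) + (33/4 - 5/8))² = (90 + 61/8)² = (781/8)² = 609961/64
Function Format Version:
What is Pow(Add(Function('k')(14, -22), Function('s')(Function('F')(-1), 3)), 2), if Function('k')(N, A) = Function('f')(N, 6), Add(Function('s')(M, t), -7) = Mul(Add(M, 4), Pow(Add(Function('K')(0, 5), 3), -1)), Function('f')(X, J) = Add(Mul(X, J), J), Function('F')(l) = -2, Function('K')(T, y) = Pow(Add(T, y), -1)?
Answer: Rational(609961, 64) ≈ 9530.6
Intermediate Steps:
Function('f')(X, J) = Add(J, Mul(J, X)) (Function('f')(X, J) = Add(Mul(J, X), J) = Add(J, Mul(J, X)))
Function('s')(M, t) = Add(Rational(33, 4), Mul(Rational(5, 16), M)) (Function('s')(M, t) = Add(7, Mul(Add(M, 4), Pow(Add(Pow(Add(0, 5), -1), 3), -1))) = Add(7, Mul(Add(4, M), Pow(Add(Pow(5, -1), 3), -1))) = Add(7, Mul(Add(4, M), Pow(Add(Rational(1, 5), 3), -1))) = Add(7, Mul(Add(4, M), Pow(Rational(16, 5), -1))) = Add(7, Mul(Add(4, M), Rational(5, 16))) = Add(7, Add(Rational(5, 4), Mul(Rational(5, 16), M))) = Add(Rational(33, 4), Mul(Rational(5, 16), M)))
Function('k')(N, A) = Add(6, Mul(6, N)) (Function('k')(N, A) = Mul(6, Add(1, N)) = Add(6, Mul(6, N)))
Pow(Add(Function('k')(14, -22), Function('s')(Function('F')(-1), 3)), 2) = Pow(Add(Add(6, Mul(6, 14)), Add(Rational(33, 4), Mul(Rational(5, 16), -2))), 2) = Pow(Add(Add(6, 84), Add(Rational(33, 4), Rational(-5, 8))), 2) = Pow(Add(90, Rational(61, 8)), 2) = Pow(Rational(781, 8), 2) = Rational(609961, 64)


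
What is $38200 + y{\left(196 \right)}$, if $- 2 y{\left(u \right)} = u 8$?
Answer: $37416$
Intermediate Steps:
$y{\left(u \right)} = - 4 u$ ($y{\left(u \right)} = - \frac{u 8}{2} = - \frac{8 u}{2} = - 4 u$)
$38200 + y{\left(196 \right)} = 38200 - 784 = 37416$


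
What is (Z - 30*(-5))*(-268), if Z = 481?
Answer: -169108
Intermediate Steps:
(Z - 30*(-5))*(-268) = (481 - 30*(-5))*(-268) = (481 - 5*(-30))*(-268) = (481 + 150)*(-268) = 631*(-268) = -169108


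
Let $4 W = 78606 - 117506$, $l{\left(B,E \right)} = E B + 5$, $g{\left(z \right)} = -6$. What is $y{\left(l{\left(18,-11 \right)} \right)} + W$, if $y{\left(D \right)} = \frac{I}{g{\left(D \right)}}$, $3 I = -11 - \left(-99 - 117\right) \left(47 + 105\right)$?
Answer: $- \frac{207871}{18} \approx -11548.0$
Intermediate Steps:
$I = \frac{32821}{3}$ ($I = \frac{-11 - \left(-99 - 117\right) \left(47 + 105\right)}{3} = \frac{-11 - \left(-216\right) 152}{3} = \frac{-11 - -32832}{3} = \frac{-11 + 32832}{3} = \frac{1}{3} \cdot 32821 = \frac{32821}{3} \approx 10940.0$)
$l{\left(B,E \right)} = 5 + B E$ ($l{\left(B,E \right)} = B E + 5 = 5 + B E$)
$y{\left(D \right)} = - \frac{32821}{18}$ ($y{\left(D \right)} = \frac{32821}{3 \left(-6\right)} = \frac{32821}{3} \left(- \frac{1}{6}\right) = - \frac{32821}{18}$)
$W = -9725$ ($W = \frac{78606 - 117506}{4} = \frac{1}{4} \left(-38900\right) = -9725$)
$y{\left(l{\left(18,-11 \right)} \right)} + W = - \frac{32821}{18} - 9725 = - \frac{207871}{18}$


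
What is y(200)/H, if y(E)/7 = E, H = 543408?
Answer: 175/67926 ≈ 0.0025763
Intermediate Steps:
y(E) = 7*E
y(200)/H = (7*200)/543408 = 1400*(1/543408) = 175/67926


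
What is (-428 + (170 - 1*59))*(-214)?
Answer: 67838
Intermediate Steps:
(-428 + (170 - 1*59))*(-214) = (-428 + (170 - 59))*(-214) = (-428 + 111)*(-214) = -317*(-214) = 67838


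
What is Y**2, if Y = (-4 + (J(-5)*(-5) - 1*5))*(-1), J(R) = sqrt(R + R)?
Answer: -169 + 90*I*sqrt(10) ≈ -169.0 + 284.6*I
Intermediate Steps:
J(R) = sqrt(2)*sqrt(R) (J(R) = sqrt(2*R) = sqrt(2)*sqrt(R))
Y = 9 + 5*I*sqrt(10) (Y = (-4 + ((sqrt(2)*sqrt(-5))*(-5) - 1*5))*(-1) = (-4 + ((sqrt(2)*(I*sqrt(5)))*(-5) - 5))*(-1) = (-4 + ((I*sqrt(10))*(-5) - 5))*(-1) = (-4 + (-5*I*sqrt(10) - 5))*(-1) = (-4 + (-5 - 5*I*sqrt(10)))*(-1) = (-9 - 5*I*sqrt(10))*(-1) = 9 + 5*I*sqrt(10) ≈ 9.0 + 15.811*I)
Y**2 = (9 + 5*I*sqrt(10))**2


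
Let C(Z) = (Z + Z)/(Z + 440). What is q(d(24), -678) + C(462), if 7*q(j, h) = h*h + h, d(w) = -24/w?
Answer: 18819540/287 ≈ 65573.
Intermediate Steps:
q(j, h) = h/7 + h²/7 (q(j, h) = (h*h + h)/7 = (h² + h)/7 = (h + h²)/7 = h/7 + h²/7)
C(Z) = 2*Z/(440 + Z) (C(Z) = (2*Z)/(440 + Z) = 2*Z/(440 + Z))
q(d(24), -678) + C(462) = (⅐)*(-678)*(1 - 678) + 2*462/(440 + 462) = (⅐)*(-678)*(-677) + 2*462/902 = 459006/7 + 2*462*(1/902) = 459006/7 + 42/41 = 18819540/287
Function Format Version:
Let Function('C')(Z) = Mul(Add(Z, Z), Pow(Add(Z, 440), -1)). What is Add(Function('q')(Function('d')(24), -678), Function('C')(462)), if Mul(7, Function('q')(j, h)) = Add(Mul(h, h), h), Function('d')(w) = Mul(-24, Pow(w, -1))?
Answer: Rational(18819540, 287) ≈ 65573.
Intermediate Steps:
Function('q')(j, h) = Add(Mul(Rational(1, 7), h), Mul(Rational(1, 7), Pow(h, 2))) (Function('q')(j, h) = Mul(Rational(1, 7), Add(Mul(h, h), h)) = Mul(Rational(1, 7), Add(Pow(h, 2), h)) = Mul(Rational(1, 7), Add(h, Pow(h, 2))) = Add(Mul(Rational(1, 7), h), Mul(Rational(1, 7), Pow(h, 2))))
Function('C')(Z) = Mul(2, Z, Pow(Add(440, Z), -1)) (Function('C')(Z) = Mul(Mul(2, Z), Pow(Add(440, Z), -1)) = Mul(2, Z, Pow(Add(440, Z), -1)))
Add(Function('q')(Function('d')(24), -678), Function('C')(462)) = Add(Mul(Rational(1, 7), -678, Add(1, -678)), Mul(2, 462, Pow(Add(440, 462), -1))) = Add(Mul(Rational(1, 7), -678, -677), Mul(2, 462, Pow(902, -1))) = Add(Rational(459006, 7), Mul(2, 462, Rational(1, 902))) = Add(Rational(459006, 7), Rational(42, 41)) = Rational(18819540, 287)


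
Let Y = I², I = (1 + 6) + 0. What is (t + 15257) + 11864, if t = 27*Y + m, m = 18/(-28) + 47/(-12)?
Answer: 2388913/84 ≈ 28439.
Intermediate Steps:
I = 7 (I = 7 + 0 = 7)
Y = 49 (Y = 7² = 49)
m = -383/84 (m = 18*(-1/28) + 47*(-1/12) = -9/14 - 47/12 = -383/84 ≈ -4.5595)
t = 110749/84 (t = 27*49 - 383/84 = 1323 - 383/84 = 110749/84 ≈ 1318.4)
(t + 15257) + 11864 = (110749/84 + 15257) + 11864 = 1392337/84 + 11864 = 2388913/84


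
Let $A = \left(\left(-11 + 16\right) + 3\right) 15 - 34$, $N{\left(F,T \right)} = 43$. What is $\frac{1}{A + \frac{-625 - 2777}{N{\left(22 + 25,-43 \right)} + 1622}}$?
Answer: $\frac{185}{15532} \approx 0.011911$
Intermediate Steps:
$A = 86$ ($A = \left(5 + 3\right) 15 - 34 = 8 \cdot 15 - 34 = 120 - 34 = 86$)
$\frac{1}{A + \frac{-625 - 2777}{N{\left(22 + 25,-43 \right)} + 1622}} = \frac{1}{86 + \frac{-625 - 2777}{43 + 1622}} = \frac{1}{86 - \frac{3402}{1665}} = \frac{1}{86 - \frac{378}{185}} = \frac{1}{\frac{15532}{185}} = \frac{185}{15532}$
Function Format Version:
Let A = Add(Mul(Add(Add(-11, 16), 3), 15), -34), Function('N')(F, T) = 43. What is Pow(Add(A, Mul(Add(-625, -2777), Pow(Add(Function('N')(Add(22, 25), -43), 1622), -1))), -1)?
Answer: Rational(185, 15532) ≈ 0.011911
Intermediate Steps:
A = 86 (A = Add(Mul(Add(5, 3), 15), -34) = Add(Mul(8, 15), -34) = Add(120, -34) = 86)
Pow(Add(A, Mul(Add(-625, -2777), Pow(Add(Function('N')(Add(22, 25), -43), 1622), -1))), -1) = Pow(Add(86, Mul(Add(-625, -2777), Pow(Add(43, 1622), -1))), -1) = Pow(Add(86, Mul(-3402, Pow(1665, -1))), -1) = Pow(Add(86, Mul(-3402, Rational(1, 1665))), -1) = Pow(Add(86, Rational(-378, 185)), -1) = Pow(Rational(15532, 185), -1) = Rational(185, 15532)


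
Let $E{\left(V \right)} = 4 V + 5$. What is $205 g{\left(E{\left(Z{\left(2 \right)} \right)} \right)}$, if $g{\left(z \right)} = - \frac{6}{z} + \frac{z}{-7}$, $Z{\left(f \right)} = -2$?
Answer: $\frac{3485}{7} \approx 497.86$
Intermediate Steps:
$E{\left(V \right)} = 5 + 4 V$
$g{\left(z \right)} = - \frac{6}{z} - \frac{z}{7}$ ($g{\left(z \right)} = - \frac{6}{z} + z \left(- \frac{1}{7}\right) = - \frac{6}{z} - \frac{z}{7}$)
$205 g{\left(E{\left(Z{\left(2 \right)} \right)} \right)} = 205 \left(- \frac{6}{5 + 4 \left(-2\right)} - \frac{5 + 4 \left(-2\right)}{7}\right) = 205 \left(- \frac{6}{5 - 8} - \frac{5 - 8}{7}\right) = 205 \left(- \frac{6}{-3} - - \frac{3}{7}\right) = 205 \left(\left(-6\right) \left(- \frac{1}{3}\right) + \frac{3}{7}\right) = 205 \left(2 + \frac{3}{7}\right) = 205 \cdot \frac{17}{7} = \frac{3485}{7}$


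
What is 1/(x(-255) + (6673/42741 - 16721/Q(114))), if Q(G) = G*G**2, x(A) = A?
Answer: -2345284152/597707767247 ≈ -0.0039238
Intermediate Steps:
Q(G) = G**3
1/(x(-255) + (6673/42741 - 16721/Q(114))) = 1/(-255 + (6673/42741 - 16721/(114**3))) = 1/(-255 + (6673*(1/42741) - 16721/1481544)) = 1/(-255 + (6673/42741 - 16721*1/1481544)) = 1/(-255 + (6673/42741 - 16721/1481544)) = 1/(-255 + 339691513/2345284152) = 1/(-597707767247/2345284152) = -2345284152/597707767247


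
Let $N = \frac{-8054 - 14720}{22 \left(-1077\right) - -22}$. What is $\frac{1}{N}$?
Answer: $\frac{11836}{11387} \approx 1.0394$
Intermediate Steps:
$N = \frac{11387}{11836}$ ($N = \frac{-8054 - 14720}{-23694 + 22} = - \frac{22774}{-23672} = \left(-22774\right) \left(- \frac{1}{23672}\right) = \frac{11387}{11836} \approx 0.96206$)
$\frac{1}{N} = \frac{1}{\frac{11387}{11836}} = \frac{11836}{11387}$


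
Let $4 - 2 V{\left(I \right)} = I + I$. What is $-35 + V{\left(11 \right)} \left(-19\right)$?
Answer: $136$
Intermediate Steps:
$V{\left(I \right)} = 2 - I$ ($V{\left(I \right)} = 2 - \frac{I + I}{2} = 2 - \frac{2 I}{2} = 2 - I$)
$-35 + V{\left(11 \right)} \left(-19\right) = -35 + \left(2 - 11\right) \left(-19\right) = -35 - -171 = -35 + 171 = 136$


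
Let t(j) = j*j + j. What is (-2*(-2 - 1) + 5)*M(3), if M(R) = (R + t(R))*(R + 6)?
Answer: 1485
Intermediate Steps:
t(j) = j + j² (t(j) = j² + j = j + j²)
M(R) = (6 + R)*(R + R*(1 + R)) (M(R) = (R + R*(1 + R))*(R + 6) = (R + R*(1 + R))*(6 + R) = (6 + R)*(R + R*(1 + R)))
(-2*(-2 - 1) + 5)*M(3) = (-2*(-2 - 1) + 5)*(3*(12 + 3² + 8*3)) = (-2*(-3) + 5)*(3*(12 + 9 + 24)) = (6 + 5)*(3*45) = 11*135 = 1485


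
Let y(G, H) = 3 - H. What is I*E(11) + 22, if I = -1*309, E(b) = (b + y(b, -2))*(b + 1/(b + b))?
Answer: -600454/11 ≈ -54587.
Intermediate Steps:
E(b) = (5 + b)*(b + 1/(2*b)) (E(b) = (b + (3 - 1*(-2)))*(b + 1/(b + b)) = (b + (3 + 2))*(b + 1/(2*b)) = (b + 5)*(b + 1/(2*b)) = (5 + b)*(b + 1/(2*b)))
I = -309
I*E(11) + 22 = -309*(1/2 + 11**2 + 5*11 + (5/2)/11) + 22 = -309*(1/2 + 121 + 55 + (5/2)*(1/11)) + 22 = -309*(1/2 + 121 + 55 + 5/22) + 22 = -309*1944/11 + 22 = -600696/11 + 22 = -600454/11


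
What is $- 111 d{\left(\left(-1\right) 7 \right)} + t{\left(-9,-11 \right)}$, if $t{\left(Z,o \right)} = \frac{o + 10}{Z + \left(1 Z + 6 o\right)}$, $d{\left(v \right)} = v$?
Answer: $\frac{65269}{84} \approx 777.01$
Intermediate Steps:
$t{\left(Z,o \right)} = \frac{10 + o}{2 Z + 6 o}$ ($t{\left(Z,o \right)} = \frac{10 + o}{Z + \left(Z + 6 o\right)} = \frac{10 + o}{2 Z + 6 o}$)
$- 111 d{\left(\left(-1\right) 7 \right)} + t{\left(-9,-11 \right)} = - 111 \left(\left(-1\right) 7\right) + \frac{10 - 11}{2 \left(-9 + 3 \left(-11\right)\right)} = \left(-111\right) \left(-7\right) + \frac{1}{2} \frac{1}{-9 - 33} \left(-1\right) = 777 + \frac{1}{2} \frac{1}{-42} \left(-1\right) = 777 + \frac{1}{2} \left(- \frac{1}{42}\right) \left(-1\right) = 777 + \frac{1}{84} = \frac{65269}{84}$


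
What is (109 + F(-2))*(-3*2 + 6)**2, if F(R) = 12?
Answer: 0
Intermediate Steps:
(109 + F(-2))*(-3*2 + 6)**2 = (109 + 12)*(-3*2 + 6)**2 = 121*(-6 + 6)**2 = 121*0**2 = 121*0 = 0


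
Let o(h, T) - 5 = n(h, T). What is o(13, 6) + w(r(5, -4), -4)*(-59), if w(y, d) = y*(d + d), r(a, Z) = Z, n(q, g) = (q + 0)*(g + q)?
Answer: -1636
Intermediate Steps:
n(q, g) = q*(g + q)
o(h, T) = 5 + h*(T + h)
w(y, d) = 2*d*y (w(y, d) = y*(2*d) = 2*d*y)
o(13, 6) + w(r(5, -4), -4)*(-59) = (5 + 13*(6 + 13)) + (2*(-4)*(-4))*(-59) = (5 + 13*19) + 32*(-59) = (5 + 247) - 1888 = 252 - 1888 = -1636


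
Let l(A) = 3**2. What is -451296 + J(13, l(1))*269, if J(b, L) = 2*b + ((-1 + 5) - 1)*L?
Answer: -437039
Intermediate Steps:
l(A) = 9
J(b, L) = 2*b + 3*L (J(b, L) = 2*b + (4 - 1)*L = 2*b + 3*L)
-451296 + J(13, l(1))*269 = -451296 + (2*13 + 3*9)*269 = -451296 + (26 + 27)*269 = -451296 + 53*269 = -451296 + 14257 = -437039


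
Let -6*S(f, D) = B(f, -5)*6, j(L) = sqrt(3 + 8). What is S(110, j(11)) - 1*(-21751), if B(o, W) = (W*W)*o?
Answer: 19001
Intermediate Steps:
B(o, W) = o*W**2 (B(o, W) = W**2*o = o*W**2)
j(L) = sqrt(11)
S(f, D) = -25*f (S(f, D) = -f*(-5)**2*6/6 = -f*25*6/6 = -25*f*6/6 = -25*f)
S(110, j(11)) - 1*(-21751) = -25*110 - 1*(-21751) = -2750 + 21751 = 19001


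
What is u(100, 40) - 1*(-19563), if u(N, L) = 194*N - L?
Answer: 38923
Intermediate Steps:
u(N, L) = -L + 194*N
u(100, 40) - 1*(-19563) = (-1*40 + 194*100) - 1*(-19563) = (-40 + 19400) + 19563 = 19360 + 19563 = 38923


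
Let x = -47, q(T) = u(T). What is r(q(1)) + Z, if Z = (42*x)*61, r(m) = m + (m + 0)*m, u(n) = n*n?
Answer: -120412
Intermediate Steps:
u(n) = n**2
q(T) = T**2
r(m) = m + m**2 (r(m) = m + m*m = m + m**2)
Z = -120414 (Z = (42*(-47))*61 = -1974*61 = -120414)
r(q(1)) + Z = 1**2*(1 + 1**2) - 120414 = 1*(1 + 1) - 120414 = 1*2 - 120414 = 2 - 120414 = -120412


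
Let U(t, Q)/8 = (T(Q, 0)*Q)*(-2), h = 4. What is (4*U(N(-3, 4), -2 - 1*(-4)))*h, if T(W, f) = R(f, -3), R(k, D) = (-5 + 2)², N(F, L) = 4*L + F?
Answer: -4608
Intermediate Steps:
N(F, L) = F + 4*L
R(k, D) = 9 (R(k, D) = (-3)² = 9)
T(W, f) = 9
U(t, Q) = -144*Q (U(t, Q) = 8*((9*Q)*(-2)) = 8*(-18*Q) = -144*Q)
(4*U(N(-3, 4), -2 - 1*(-4)))*h = (4*(-144*(-2 - 1*(-4))))*4 = (4*(-144*(-2 + 4)))*4 = (4*(-144*2))*4 = (4*(-288))*4 = -1152*4 = -4608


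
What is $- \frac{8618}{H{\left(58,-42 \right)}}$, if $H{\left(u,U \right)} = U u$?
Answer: $\frac{4309}{1218} \approx 3.5378$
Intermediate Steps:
$- \frac{8618}{H{\left(58,-42 \right)}} = - \frac{8618}{\left(-42\right) 58} = - \frac{8618}{-2436} = \left(-8618\right) \left(- \frac{1}{2436}\right) = \frac{4309}{1218}$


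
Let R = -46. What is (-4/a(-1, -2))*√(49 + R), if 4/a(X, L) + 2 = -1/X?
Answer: √3 ≈ 1.7320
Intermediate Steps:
a(X, L) = 4/(-2 - 1/X)
(-4/a(-1, -2))*√(49 + R) = (-4/((-4*(-1)/(1 + 2*(-1)))))*√(49 - 46) = (-4/((-4*(-1)/(1 - 2))))*√3 = (-4/((-4*(-1)/(-1))))*√3 = (-4/((-4*(-1)*(-1))))*√3 = (-4/(-4))*√3 = (-4*(-¼))*√3 = 1*√3 = √3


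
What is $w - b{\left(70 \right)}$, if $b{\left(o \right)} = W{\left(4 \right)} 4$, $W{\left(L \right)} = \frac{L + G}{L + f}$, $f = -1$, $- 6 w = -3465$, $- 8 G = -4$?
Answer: $\frac{1143}{2} \approx 571.5$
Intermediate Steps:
$G = \frac{1}{2}$ ($G = \left(- \frac{1}{8}\right) \left(-4\right) = \frac{1}{2} \approx 0.5$)
$w = \frac{1155}{2}$ ($w = \left(- \frac{1}{6}\right) \left(-3465\right) = \frac{1155}{2} \approx 577.5$)
$W{\left(L \right)} = \frac{\frac{1}{2} + L}{-1 + L}$ ($W{\left(L \right)} = \frac{L + \frac{1}{2}}{L - 1} = \frac{\frac{1}{2} + L}{-1 + L}$)
$b{\left(o \right)} = 6$ ($b{\left(o \right)} = \frac{\frac{1}{2} + 4}{-1 + 4} \cdot 4 = \frac{1}{3} \cdot \frac{9}{2} \cdot 4 = \frac{3}{2} \cdot 4 = 6$)
$w - b{\left(70 \right)} = \frac{1155}{2} - 6 = \frac{1143}{2}$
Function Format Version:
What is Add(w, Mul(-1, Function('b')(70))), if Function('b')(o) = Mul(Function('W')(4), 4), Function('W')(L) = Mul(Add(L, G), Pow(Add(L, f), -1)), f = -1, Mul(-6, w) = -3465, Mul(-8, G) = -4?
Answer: Rational(1143, 2) ≈ 571.50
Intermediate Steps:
G = Rational(1, 2) (G = Mul(Rational(-1, 8), -4) = Rational(1, 2) ≈ 0.50000)
w = Rational(1155, 2) (w = Mul(Rational(-1, 6), -3465) = Rational(1155, 2) ≈ 577.50)
Function('W')(L) = Mul(Pow(Add(-1, L), -1), Add(Rational(1, 2), L)) (Function('W')(L) = Mul(Add(L, Rational(1, 2)), Pow(Add(L, -1), -1)) = Mul(Add(Rational(1, 2), L), Pow(Add(-1, L), -1)) = Mul(Pow(Add(-1, L), -1), Add(Rational(1, 2), L)))
Function('b')(o) = 6 (Function('b')(o) = Mul(Mul(Pow(Add(-1, 4), -1), Add(Rational(1, 2), 4)), 4) = Mul(Mul(Pow(3, -1), Rational(9, 2)), 4) = Mul(Mul(Rational(1, 3), Rational(9, 2)), 4) = Mul(Rational(3, 2), 4) = 6)
Add(w, Mul(-1, Function('b')(70))) = Add(Rational(1155, 2), Mul(-1, 6)) = Add(Rational(1155, 2), -6) = Rational(1143, 2)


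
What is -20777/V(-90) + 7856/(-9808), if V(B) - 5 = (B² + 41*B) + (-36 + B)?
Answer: -14842200/2629157 ≈ -5.6452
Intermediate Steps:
V(B) = -31 + B² + 42*B (V(B) = 5 + ((B² + 41*B) + (-36 + B)) = 5 + (-36 + B² + 42*B) = -31 + B² + 42*B)
-20777/V(-90) + 7856/(-9808) = -20777/(-31 + (-90)² + 42*(-90)) + 7856/(-9808) = -20777/(-31 + 8100 - 3780) + 7856*(-1/9808) = -20777/4289 - 491/613 = -14842200/2629157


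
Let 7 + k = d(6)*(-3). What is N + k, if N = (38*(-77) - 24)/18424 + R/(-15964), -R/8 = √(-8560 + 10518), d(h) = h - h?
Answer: -65959/9212 + 2*√1958/3991 ≈ -7.1379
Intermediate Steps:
d(h) = 0
R = -8*√1958 (R = -8*√(-8560 + 10518) = -8*√1958 ≈ -353.99)
N = -1475/9212 + 2*√1958/3991 (N = (38*(-77) - 24)/18424 - 8*√1958/(-15964) = (-2926 - 24)*(1/18424) - 8*√1958*(-1/15964) = -2950*1/18424 + 2*√1958/3991 = -1475/9212 + 2*√1958/3991 ≈ -0.13794)
k = -7 (k = -7 + 0*(-3) = -7 + 0 = -7)
N + k = (-1475/9212 + 2*√1958/3991) - 7 = -65959/9212 + 2*√1958/3991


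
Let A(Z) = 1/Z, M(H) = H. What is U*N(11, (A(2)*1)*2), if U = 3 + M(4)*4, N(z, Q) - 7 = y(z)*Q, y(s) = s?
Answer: 342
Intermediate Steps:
N(z, Q) = 7 + Q*z (N(z, Q) = 7 + z*Q = 7 + Q*z)
U = 19 (U = 3 + 4*4 = 3 + 16 = 19)
U*N(11, (A(2)*1)*2) = 19*(7 + ((1/2)*2)*11) = 19*(7 + (((½)*1)*2)*11) = 19*(7 + ((½)*2)*11) = 19*(7 + 1*11) = 19*(7 + 11) = 19*18 = 342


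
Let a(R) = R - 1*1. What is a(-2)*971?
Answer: -2913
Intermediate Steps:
a(R) = -1 + R (a(R) = R - 1 = -1 + R)
a(-2)*971 = (-1 - 2)*971 = -3*971 = -2913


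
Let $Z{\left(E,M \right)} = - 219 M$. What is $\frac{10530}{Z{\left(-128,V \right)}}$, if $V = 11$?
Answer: $- \frac{3510}{803} \approx -4.3711$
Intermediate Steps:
$\frac{10530}{Z{\left(-128,V \right)}} = \frac{10530}{\left(-219\right) 11} = \frac{10530}{-2409} = 10530 \left(- \frac{1}{2409}\right) = - \frac{3510}{803}$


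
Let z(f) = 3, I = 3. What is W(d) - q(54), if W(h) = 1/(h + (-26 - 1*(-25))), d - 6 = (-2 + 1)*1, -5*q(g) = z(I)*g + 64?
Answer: 909/20 ≈ 45.450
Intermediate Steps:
q(g) = -64/5 - 3*g/5 (q(g) = -(3*g + 64)/5 = -(64 + 3*g)/5 = -64/5 - 3*g/5)
d = 5 (d = 6 + (-2 + 1)*1 = 6 - 1*1 = 6 - 1 = 5)
W(h) = 1/(-1 + h) (W(h) = 1/(h + (-26 + 25)) = 1/(h - 1) = 1/(-1 + h))
W(d) - q(54) = 1/(-1 + 5) - (-64/5 - ⅗*54) = 1/4 - (-64/5 - 162/5) = ¼ - 1*(-226/5) = ¼ + 226/5 = 909/20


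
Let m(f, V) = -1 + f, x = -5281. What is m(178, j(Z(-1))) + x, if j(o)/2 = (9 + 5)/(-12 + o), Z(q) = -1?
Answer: -5104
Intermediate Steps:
j(o) = 28/(-12 + o) (j(o) = 2*((9 + 5)/(-12 + o)) = 2*(14/(-12 + o)) = 28/(-12 + o))
m(178, j(Z(-1))) + x = (-1 + 178) - 5281 = 177 - 5281 = -5104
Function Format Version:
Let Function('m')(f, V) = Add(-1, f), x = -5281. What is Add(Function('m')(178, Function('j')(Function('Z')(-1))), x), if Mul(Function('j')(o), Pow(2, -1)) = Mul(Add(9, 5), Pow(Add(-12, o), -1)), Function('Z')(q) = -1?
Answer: -5104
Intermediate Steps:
Function('j')(o) = Mul(28, Pow(Add(-12, o), -1)) (Function('j')(o) = Mul(2, Mul(Add(9, 5), Pow(Add(-12, o), -1))) = Mul(2, Mul(14, Pow(Add(-12, o), -1))) = Mul(28, Pow(Add(-12, o), -1)))
Add(Function('m')(178, Function('j')(Function('Z')(-1))), x) = Add(Add(-1, 178), -5281) = Add(177, -5281) = -5104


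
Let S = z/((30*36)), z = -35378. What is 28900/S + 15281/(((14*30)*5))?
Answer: -4643184913/5306700 ≈ -874.97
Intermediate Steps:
S = -17689/540 (S = -35378/(30*36) = -35378/1080 = -35378*1/1080 = -17689/540 ≈ -32.757)
28900/S + 15281/(((14*30)*5)) = 28900/(-17689/540) + 15281/(((14*30)*5)) = 28900*(-540/17689) + 15281/((420*5)) = -15606000/17689 + 15281/2100 = -15606000/17689 + 15281*(1/2100) = -15606000/17689 + 2183/300 = -4643184913/5306700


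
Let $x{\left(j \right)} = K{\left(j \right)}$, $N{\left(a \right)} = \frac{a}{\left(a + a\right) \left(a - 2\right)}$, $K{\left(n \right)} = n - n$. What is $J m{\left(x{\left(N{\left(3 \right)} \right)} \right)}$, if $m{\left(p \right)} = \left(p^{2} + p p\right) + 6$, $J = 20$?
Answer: $120$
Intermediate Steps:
$K{\left(n \right)} = 0$
$N{\left(a \right)} = \frac{1}{2 \left(-2 + a\right)}$ ($N{\left(a \right)} = \frac{a}{2 a \left(-2 + a\right)} = a \frac{1}{2 a \left(-2 + a\right)} = \frac{1}{2 \left(-2 + a\right)}$)
$x{\left(j \right)} = 0$
$m{\left(p \right)} = 6 + 2 p^{2}$ ($m{\left(p \right)} = \left(p^{2} + p^{2}\right) + 6 = 2 p^{2} + 6 = 6 + 2 p^{2}$)
$J m{\left(x{\left(N{\left(3 \right)} \right)} \right)} = 20 \left(6 + 2 \cdot 0^{2}\right) = 20 \left(6 + 2 \cdot 0\right) = 20 \left(6 + 0\right) = 20 \cdot 6 = 120$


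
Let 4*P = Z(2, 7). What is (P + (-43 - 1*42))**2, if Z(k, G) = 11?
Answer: 108241/16 ≈ 6765.1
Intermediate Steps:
P = 11/4 (P = (1/4)*11 = 11/4 ≈ 2.7500)
(P + (-43 - 1*42))**2 = (11/4 + (-43 - 1*42))**2 = (11/4 + (-43 - 42))**2 = (11/4 - 85)**2 = (-329/4)**2 = 108241/16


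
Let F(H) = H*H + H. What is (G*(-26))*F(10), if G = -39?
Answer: 111540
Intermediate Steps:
F(H) = H + H² (F(H) = H² + H = H + H²)
(G*(-26))*F(10) = (-39*(-26))*(10*(1 + 10)) = 1014*(10*11) = 1014*110 = 111540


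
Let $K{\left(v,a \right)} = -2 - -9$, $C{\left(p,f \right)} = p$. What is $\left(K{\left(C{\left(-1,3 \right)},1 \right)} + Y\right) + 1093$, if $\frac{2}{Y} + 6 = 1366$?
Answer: $\frac{748001}{680} \approx 1100.0$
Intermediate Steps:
$K{\left(v,a \right)} = 7$ ($K{\left(v,a \right)} = -2 + 9 = 7$)
$Y = \frac{1}{680}$ ($Y = \frac{2}{-6 + 1366} = \frac{2}{1360} = 2 \cdot \frac{1}{1360} = \frac{1}{680} \approx 0.0014706$)
$\left(K{\left(C{\left(-1,3 \right)},1 \right)} + Y\right) + 1093 = \left(7 + \frac{1}{680}\right) + 1093 = \frac{4761}{680} + 1093 = \frac{748001}{680}$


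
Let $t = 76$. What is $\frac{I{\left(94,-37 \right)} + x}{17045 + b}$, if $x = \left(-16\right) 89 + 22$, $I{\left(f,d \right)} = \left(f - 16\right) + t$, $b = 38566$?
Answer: $- \frac{416}{18537} \approx -0.022442$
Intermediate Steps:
$I{\left(f,d \right)} = 60 + f$ ($I{\left(f,d \right)} = \left(f - 16\right) + 76 = \left(-16 + f\right) + 76 = 60 + f$)
$x = -1402$ ($x = -1424 + 22 = -1402$)
$\frac{I{\left(94,-37 \right)} + x}{17045 + b} = \frac{\left(60 + 94\right) - 1402}{17045 + 38566} = \frac{154 - 1402}{55611} = \left(-1248\right) \frac{1}{55611} = - \frac{416}{18537}$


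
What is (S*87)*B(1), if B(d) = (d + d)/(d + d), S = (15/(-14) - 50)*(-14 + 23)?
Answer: -559845/14 ≈ -39989.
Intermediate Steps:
S = -6435/14 (S = (15*(-1/14) - 50)*9 = (-15/14 - 50)*9 = -715/14*9 = -6435/14 ≈ -459.64)
B(d) = 1 (B(d) = (2*d)/((2*d)) = (2*d)*(1/(2*d)) = 1)
(S*87)*B(1) = -6435/14*87*1 = -559845/14*1 = -559845/14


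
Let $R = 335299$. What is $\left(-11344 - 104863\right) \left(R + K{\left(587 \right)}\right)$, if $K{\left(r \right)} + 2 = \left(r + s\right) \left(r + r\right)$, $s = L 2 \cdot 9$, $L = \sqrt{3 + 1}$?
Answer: $-123957890693$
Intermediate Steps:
$L = 2$ ($L = \sqrt{4} = 2$)
$s = 36$ ($s = 2 \cdot 2 \cdot 9 = 4 \cdot 9 = 36$)
$K{\left(r \right)} = -2 + 2 r \left(36 + r\right)$ ($K{\left(r \right)} = -2 + \left(r + 36\right) \left(r + r\right) = -2 + \left(36 + r\right) 2 r = -2 + 2 r \left(36 + r\right)$)
$\left(-11344 - 104863\right) \left(R + K{\left(587 \right)}\right) = \left(-11344 - 104863\right) \left(335299 + \left(-2 + 2 \cdot 587^{2} + 72 \cdot 587\right)\right) = - 116207 \left(335299 + \left(-2 + 2 \cdot 344569 + 42264\right)\right) = - 116207 \left(335299 + \left(-2 + 689138 + 42264\right)\right) = - 116207 \left(335299 + 731400\right) = \left(-116207\right) 1066699 = -123957890693$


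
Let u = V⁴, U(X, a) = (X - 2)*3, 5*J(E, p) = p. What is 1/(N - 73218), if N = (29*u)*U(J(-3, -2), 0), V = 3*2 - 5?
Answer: -5/367134 ≈ -1.3619e-5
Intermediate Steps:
V = 1 (V = 6 - 5 = 1)
J(E, p) = p/5
U(X, a) = -6 + 3*X (U(X, a) = (-2 + X)*3 = -6 + 3*X)
u = 1 (u = 1⁴ = 1)
N = -1044/5 (N = (29*1)*(-6 + 3*((⅕)*(-2))) = 29*(-6 + 3*(-⅖)) = 29*(-6 - 6/5) = 29*(-36/5) = -1044/5 ≈ -208.80)
1/(N - 73218) = 1/(-1044/5 - 73218) = 1/(-367134/5) = -5/367134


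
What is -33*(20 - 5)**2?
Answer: -7425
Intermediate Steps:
-33*(20 - 5)**2 = -33*15**2 = -33*225 = -7425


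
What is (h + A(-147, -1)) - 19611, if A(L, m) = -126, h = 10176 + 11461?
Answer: 1900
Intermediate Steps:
h = 21637
(h + A(-147, -1)) - 19611 = (21637 - 126) - 19611 = 21511 - 19611 = 1900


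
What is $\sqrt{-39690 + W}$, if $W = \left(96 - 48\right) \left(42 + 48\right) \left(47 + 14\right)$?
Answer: $3 \sqrt{24870} \approx 473.11$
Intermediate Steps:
$W = 263520$ ($W = \left(96 - 48\right) 90 \cdot 61 = 48 \cdot 5490 = 263520$)
$\sqrt{-39690 + W} = \sqrt{-39690 + 263520} = \sqrt{223830} = 3 \sqrt{24870}$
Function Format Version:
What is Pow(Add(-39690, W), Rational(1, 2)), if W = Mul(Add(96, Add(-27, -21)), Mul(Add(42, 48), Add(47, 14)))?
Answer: Mul(3, Pow(24870, Rational(1, 2))) ≈ 473.11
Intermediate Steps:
W = 263520 (W = Mul(Add(96, -48), Mul(90, 61)) = Mul(48, 5490) = 263520)
Pow(Add(-39690, W), Rational(1, 2)) = Pow(Add(-39690, 263520), Rational(1, 2)) = Pow(223830, Rational(1, 2)) = Mul(3, Pow(24870, Rational(1, 2)))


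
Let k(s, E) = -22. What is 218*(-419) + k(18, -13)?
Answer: -91364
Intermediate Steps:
218*(-419) + k(18, -13) = 218*(-419) - 22 = -91342 - 22 = -91364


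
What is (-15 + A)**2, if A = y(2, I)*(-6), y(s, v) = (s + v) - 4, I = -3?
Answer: 225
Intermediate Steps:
y(s, v) = -4 + s + v
A = 30 (A = (-4 + 2 - 3)*(-6) = -5*(-6) = 30)
(-15 + A)**2 = (-15 + 30)**2 = 15**2 = 225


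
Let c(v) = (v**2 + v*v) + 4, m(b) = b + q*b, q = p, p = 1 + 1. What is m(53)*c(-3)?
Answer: 3498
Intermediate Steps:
p = 2
q = 2
m(b) = 3*b (m(b) = b + 2*b = 3*b)
c(v) = 4 + 2*v**2 (c(v) = (v**2 + v**2) + 4 = 2*v**2 + 4 = 4 + 2*v**2)
m(53)*c(-3) = (3*53)*(4 + 2*(-3)**2) = 159*(4 + 2*9) = 159*(4 + 18) = 159*22 = 3498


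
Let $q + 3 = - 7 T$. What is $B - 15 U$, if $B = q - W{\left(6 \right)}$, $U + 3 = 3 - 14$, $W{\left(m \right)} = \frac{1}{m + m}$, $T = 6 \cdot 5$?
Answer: $- \frac{37}{12} \approx -3.0833$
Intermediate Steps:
$T = 30$
$W{\left(m \right)} = \frac{1}{2 m}$
$U = -14$ ($U = -3 + \left(3 - 14\right) = -3 - 11 = -14$)
$q = -213$ ($q = -3 - 210 = -213$)
$B = - \frac{2557}{12}$ ($B = -213 - \frac{1}{2 \cdot 6} = -213 - \frac{1}{2} \cdot \frac{1}{6} = -213 - \frac{1}{12} = - \frac{2557}{12} \approx -213.08$)
$B - 15 U = - \frac{2557}{12} - -210 = - \frac{2557}{12} + 210 = - \frac{37}{12}$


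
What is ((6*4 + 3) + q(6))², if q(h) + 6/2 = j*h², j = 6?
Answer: 57600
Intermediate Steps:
q(h) = -3 + 6*h²
((6*4 + 3) + q(6))² = ((6*4 + 3) + (-3 + 6*6²))² = ((24 + 3) + (-3 + 6*36))² = (27 + (-3 + 216))² = (27 + 213)² = 240² = 57600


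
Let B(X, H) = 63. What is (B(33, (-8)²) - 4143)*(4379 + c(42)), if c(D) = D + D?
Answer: -18209040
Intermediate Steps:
c(D) = 2*D
(B(33, (-8)²) - 4143)*(4379 + c(42)) = (63 - 4143)*(4379 + 2*42) = -4080*(4379 + 84) = -4080*4463 = -18209040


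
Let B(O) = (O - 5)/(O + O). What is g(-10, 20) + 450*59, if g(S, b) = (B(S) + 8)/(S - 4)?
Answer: 212395/8 ≈ 26549.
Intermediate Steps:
B(O) = (-5 + O)/(2*O) (B(O) = (-5 + O)/((2*O)) = (-5 + O)*(1/(2*O)) = (-5 + O)/(2*O))
g(S, b) = (8 + (-5 + S)/(2*S))/(-4 + S) (g(S, b) = ((-5 + S)/(2*S) + 8)/(S - 4) = (8 + (-5 + S)/(2*S))/(-4 + S))
g(-10, 20) + 450*59 = (1/2)*(-5 + 17*(-10))/(-10*(-4 - 10)) + 450*59 = (1/2)*(-1/10)*(-5 - 170)/(-14) + 26550 = (1/2)*(-1/10)*(-1/14)*(-175) + 26550 = -5/8 + 26550 = 212395/8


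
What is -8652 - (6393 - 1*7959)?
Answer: -7086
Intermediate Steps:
-8652 - (6393 - 1*7959) = -8652 - (6393 - 7959) = -8652 - 1*(-1566) = -8652 + 1566 = -7086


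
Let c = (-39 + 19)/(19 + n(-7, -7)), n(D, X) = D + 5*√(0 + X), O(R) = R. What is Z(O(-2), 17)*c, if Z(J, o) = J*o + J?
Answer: 8640/319 - 3600*I*√7/319 ≈ 27.085 - 29.858*I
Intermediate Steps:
Z(J, o) = J + J*o
n(D, X) = D + 5*√X
c = -20/(12 + 5*I*√7) (c = (-39 + 19)/(19 + (-7 + 5*√(-7))) = -20/(19 + (-7 + 5*(I*√7))) = -20/(19 + (-7 + 5*I*√7)) = -20/(12 + 5*I*√7) ≈ -0.75235 + 0.82939*I)
Z(O(-2), 17)*c = (-2*(1 + 17))*(-240/319 + 100*I*√7/319) = (-2*18)*(-240/319 + 100*I*√7/319) = -36*(-240/319 + 100*I*√7/319) = 8640/319 - 3600*I*√7/319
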